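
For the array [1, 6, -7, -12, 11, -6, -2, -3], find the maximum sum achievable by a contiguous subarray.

Using Kadane's algorithm on [1, 6, -7, -12, 11, -6, -2, -3]:

Scanning through the array:
Position 1 (value 6): max_ending_here = 7, max_so_far = 7
Position 2 (value -7): max_ending_here = 0, max_so_far = 7
Position 3 (value -12): max_ending_here = -12, max_so_far = 7
Position 4 (value 11): max_ending_here = 11, max_so_far = 11
Position 5 (value -6): max_ending_here = 5, max_so_far = 11
Position 6 (value -2): max_ending_here = 3, max_so_far = 11
Position 7 (value -3): max_ending_here = 0, max_so_far = 11

Maximum subarray: [11]
Maximum sum: 11

The maximum subarray is [11] with sum 11. This subarray runs from index 4 to index 4.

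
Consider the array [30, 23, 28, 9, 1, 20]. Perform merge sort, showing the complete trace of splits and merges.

Merge sort trace:

Split: [30, 23, 28, 9, 1, 20] -> [30, 23, 28] and [9, 1, 20]
  Split: [30, 23, 28] -> [30] and [23, 28]
    Split: [23, 28] -> [23] and [28]
    Merge: [23] + [28] -> [23, 28]
  Merge: [30] + [23, 28] -> [23, 28, 30]
  Split: [9, 1, 20] -> [9] and [1, 20]
    Split: [1, 20] -> [1] and [20]
    Merge: [1] + [20] -> [1, 20]
  Merge: [9] + [1, 20] -> [1, 9, 20]
Merge: [23, 28, 30] + [1, 9, 20] -> [1, 9, 20, 23, 28, 30]

Final sorted array: [1, 9, 20, 23, 28, 30]

The merge sort proceeds by recursively splitting the array and merging sorted halves.
After all merges, the sorted array is [1, 9, 20, 23, 28, 30].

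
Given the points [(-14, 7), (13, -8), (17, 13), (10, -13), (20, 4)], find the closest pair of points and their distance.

Computing all pairwise distances among 5 points:

d((-14, 7), (13, -8)) = 30.8869
d((-14, 7), (17, 13)) = 31.5753
d((-14, 7), (10, -13)) = 31.241
d((-14, 7), (20, 4)) = 34.1321
d((13, -8), (17, 13)) = 21.3776
d((13, -8), (10, -13)) = 5.831 <-- minimum
d((13, -8), (20, 4)) = 13.8924
d((17, 13), (10, -13)) = 26.9258
d((17, 13), (20, 4)) = 9.4868
d((10, -13), (20, 4)) = 19.7231

Closest pair: (13, -8) and (10, -13) with distance 5.831

The closest pair is (13, -8) and (10, -13) with Euclidean distance 5.831. For 5 points, brute-force pairwise comparison is shown above. For large n, the divide-and-conquer algorithm (sort by x, recurse on halves, check the dividing strip) achieves O(n log n).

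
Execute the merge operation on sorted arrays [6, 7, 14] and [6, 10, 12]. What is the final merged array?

Merging process:

Compare 6 vs 6: take 6 from left. Merged: [6]
Compare 7 vs 6: take 6 from right. Merged: [6, 6]
Compare 7 vs 10: take 7 from left. Merged: [6, 6, 7]
Compare 14 vs 10: take 10 from right. Merged: [6, 6, 7, 10]
Compare 14 vs 12: take 12 from right. Merged: [6, 6, 7, 10, 12]
Append remaining from left: [14]. Merged: [6, 6, 7, 10, 12, 14]

Final merged array: [6, 6, 7, 10, 12, 14]
Total comparisons: 5

The merged array is [6, 6, 7, 10, 12, 14], requiring 5 comparisons. The merge step runs in O(n) time where n is the total number of elements.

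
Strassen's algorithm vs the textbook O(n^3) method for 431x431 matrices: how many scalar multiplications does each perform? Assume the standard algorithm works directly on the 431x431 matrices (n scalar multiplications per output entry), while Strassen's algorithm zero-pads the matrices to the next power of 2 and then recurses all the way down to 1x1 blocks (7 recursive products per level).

Matrix multiplication for 431x431 matrices:

Strassen's algorithm requires power-of-2 dimensions. Pad 431x431 to 512x512 (next power of 2).

Standard algorithm: 431^3 = 80062991 multiplications
Strassen's algorithm: 7^(log2(512)) = 7^9 = 40353607 multiplications
Savings: 80062991 - 40353607 = 39709384 multiplications

Standard: 80062991 multiplications (431^3). Strassen: 40353607 multiplications (7^9, after padding to 512x512). Strassen reduces 8 recursive multiplications to 7 at each level.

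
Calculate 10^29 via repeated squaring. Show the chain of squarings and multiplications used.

Computing 10^29 by squaring (build up from 10^1; each line after the first costs one multiplication):

10^1 = 10
10^2 = (10^1)^2 = 10^2 = 100
10^3 = 10 * 10^2 = 10 * 100 = 1000
10^6 = (10^3)^2 = 1000^2 = 1000000
10^7 = 10 * 10^6 = 10 * 1000000 = 10000000
10^14 = (10^7)^2 = 10000000^2 = 100000000000000
10^28 = (10^14)^2 = 100000000000000^2 = 10000000000000000000000000000
10^29 = 10 * 10^28 = 10 * 10000000000000000000000000000 = 100000000000000000000000000000

Result: 100000000000000000000000000000
Multiplications needed: 7 (7 lines after 10^1)

10^29 = 100000000000000000000000000000. Using exponentiation by squaring, this requires 7 multiplications. The key idea: if the exponent is even, square the half-power; if odd, multiply by the base once.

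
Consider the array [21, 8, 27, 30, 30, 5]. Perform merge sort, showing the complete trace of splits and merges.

Merge sort trace:

Split: [21, 8, 27, 30, 30, 5] -> [21, 8, 27] and [30, 30, 5]
  Split: [21, 8, 27] -> [21] and [8, 27]
    Split: [8, 27] -> [8] and [27]
    Merge: [8] + [27] -> [8, 27]
  Merge: [21] + [8, 27] -> [8, 21, 27]
  Split: [30, 30, 5] -> [30] and [30, 5]
    Split: [30, 5] -> [30] and [5]
    Merge: [30] + [5] -> [5, 30]
  Merge: [30] + [5, 30] -> [5, 30, 30]
Merge: [8, 21, 27] + [5, 30, 30] -> [5, 8, 21, 27, 30, 30]

Final sorted array: [5, 8, 21, 27, 30, 30]

The merge sort proceeds by recursively splitting the array and merging sorted halves.
After all merges, the sorted array is [5, 8, 21, 27, 30, 30].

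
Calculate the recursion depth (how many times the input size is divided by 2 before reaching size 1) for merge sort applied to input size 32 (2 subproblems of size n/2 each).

For divide and conquer with division factor 2:

Problem sizes at each level:
Level 0: 32
Level 1: 16
Level 2: 8
Level 3: 4
Level 4: 2
Level 5: 1

The root is level 0 and the size-1 base case is level 5 (the tree spans levels 0 through 5, i.e. 6 levels counting the root), so the depth is the number of divisions: log_2(32) = 5

The recursion tree depth is log_2(32) = 5. At each level, the problem size is divided by 2, so it takes 5 divisions to reduce to a base case of size 1. The algorithm makes 2 recursive calls at each level.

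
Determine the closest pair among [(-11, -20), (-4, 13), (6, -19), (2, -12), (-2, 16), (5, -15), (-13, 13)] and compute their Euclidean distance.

Computing all pairwise distances among 7 points:

d((-11, -20), (-4, 13)) = 33.7343
d((-11, -20), (6, -19)) = 17.0294
d((-11, -20), (2, -12)) = 15.2643
d((-11, -20), (-2, 16)) = 37.108
d((-11, -20), (5, -15)) = 16.7631
d((-11, -20), (-13, 13)) = 33.0606
d((-4, 13), (6, -19)) = 33.5261
d((-4, 13), (2, -12)) = 25.7099
d((-4, 13), (-2, 16)) = 3.6056 <-- minimum
d((-4, 13), (5, -15)) = 29.4109
d((-4, 13), (-13, 13)) = 9.0
d((6, -19), (2, -12)) = 8.0623
d((6, -19), (-2, 16)) = 35.9026
d((6, -19), (5, -15)) = 4.1231
d((6, -19), (-13, 13)) = 37.2156
d((2, -12), (-2, 16)) = 28.2843
d((2, -12), (5, -15)) = 4.2426
d((2, -12), (-13, 13)) = 29.1548
d((-2, 16), (5, -15)) = 31.7805
d((-2, 16), (-13, 13)) = 11.4018
d((5, -15), (-13, 13)) = 33.2866

Closest pair: (-4, 13) and (-2, 16) with distance 3.6056

The closest pair is (-4, 13) and (-2, 16) with Euclidean distance 3.6056. For 7 points, brute-force pairwise comparison is shown above. For large n, the divide-and-conquer algorithm (sort by x, recurse on halves, check the dividing strip) achieves O(n log n).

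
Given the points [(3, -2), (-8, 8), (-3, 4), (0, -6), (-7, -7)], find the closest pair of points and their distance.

Computing all pairwise distances among 5 points:

d((3, -2), (-8, 8)) = 14.8661
d((3, -2), (-3, 4)) = 8.4853
d((3, -2), (0, -6)) = 5.0 <-- minimum
d((3, -2), (-7, -7)) = 11.1803
d((-8, 8), (-3, 4)) = 6.4031
d((-8, 8), (0, -6)) = 16.1245
d((-8, 8), (-7, -7)) = 15.0333
d((-3, 4), (0, -6)) = 10.4403
d((-3, 4), (-7, -7)) = 11.7047
d((0, -6), (-7, -7)) = 7.0711

Closest pair: (3, -2) and (0, -6) with distance 5.0

The closest pair is (3, -2) and (0, -6) with Euclidean distance 5.0. For 5 points, brute-force pairwise comparison is shown above. For large n, the divide-and-conquer algorithm (sort by x, recurse on halves, check the dividing strip) achieves O(n log n).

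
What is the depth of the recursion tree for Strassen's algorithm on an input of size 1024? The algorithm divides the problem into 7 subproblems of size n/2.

For divide and conquer with division factor 2:

Problem sizes at each level:
Level 0: 1024
Level 1: 512
Level 2: 256
Level 3: 128
Level 4: 64
Level 5: 32
Level 6: 16
Level 7: 8
Level 8: 4
Level 9: 2
Level 10: 1

The root is level 0 and the size-1 base case is level 10 (the tree spans levels 0 through 10, i.e. 11 levels counting the root), so the depth is the number of divisions: log_2(1024) = 10

The recursion tree depth is log_2(1024) = 10. At each level, the problem size is divided by 2, so it takes 10 divisions to reduce to a base case of size 1. The algorithm makes 7 recursive calls at each level.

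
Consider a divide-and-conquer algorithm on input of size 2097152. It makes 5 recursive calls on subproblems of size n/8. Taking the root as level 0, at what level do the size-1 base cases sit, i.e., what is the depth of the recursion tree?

For divide and conquer with division factor 8:

Problem sizes at each level:
Level 0: 2097152
Level 1: 262144
Level 2: 32768
Level 3: 4096
Level 4: 512
Level 5: 64
Level 6: 8
Level 7: 1

The root is level 0 and the size-1 base case is level 7 (the tree spans levels 0 through 7, i.e. 8 levels counting the root), so the depth is the number of divisions: log_8(2097152) = 7

The recursion tree depth is log_8(2097152) = 7. At each level, the problem size is divided by 8, so it takes 7 divisions to reduce to a base case of size 1. The algorithm makes 5 recursive calls at each level.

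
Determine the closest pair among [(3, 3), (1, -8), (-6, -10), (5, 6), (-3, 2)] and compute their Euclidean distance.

Computing all pairwise distances among 5 points:

d((3, 3), (1, -8)) = 11.1803
d((3, 3), (-6, -10)) = 15.8114
d((3, 3), (5, 6)) = 3.6056 <-- minimum
d((3, 3), (-3, 2)) = 6.0828
d((1, -8), (-6, -10)) = 7.2801
d((1, -8), (5, 6)) = 14.5602
d((1, -8), (-3, 2)) = 10.7703
d((-6, -10), (5, 6)) = 19.4165
d((-6, -10), (-3, 2)) = 12.3693
d((5, 6), (-3, 2)) = 8.9443

Closest pair: (3, 3) and (5, 6) with distance 3.6056

The closest pair is (3, 3) and (5, 6) with Euclidean distance 3.6056. For 5 points, brute-force pairwise comparison is shown above. For large n, the divide-and-conquer algorithm (sort by x, recurse on halves, check the dividing strip) achieves O(n log n).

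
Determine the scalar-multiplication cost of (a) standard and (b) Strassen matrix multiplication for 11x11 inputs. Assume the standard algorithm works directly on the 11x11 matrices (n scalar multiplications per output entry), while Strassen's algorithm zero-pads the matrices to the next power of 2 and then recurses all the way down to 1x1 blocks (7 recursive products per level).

Matrix multiplication for 11x11 matrices:

Strassen's algorithm requires power-of-2 dimensions. Pad 11x11 to 16x16 (next power of 2).

Standard algorithm: 11^3 = 1331 multiplications
Strassen's algorithm: 7^(log2(16)) = 7^4 = 2401 multiplications
Difference: 1331 - 2401 = -1070 (Strassen uses MORE here due to padding overhead — for small or just-over-power-of-2 n, padding can outweigh the per-level savings)

Standard: 1331 multiplications (11^3). Strassen: 2401 multiplications (7^4, after padding to 16x16). Strassen reduces 8 recursive multiplications to 7 at each level.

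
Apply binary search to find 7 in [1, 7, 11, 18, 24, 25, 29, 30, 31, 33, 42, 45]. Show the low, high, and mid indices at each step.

Binary search for 7 in [1, 7, 11, 18, 24, 25, 29, 30, 31, 33, 42, 45]:

lo=0, hi=11, mid=5, arr[mid]=25 -> 25 > 7, search left half
lo=0, hi=4, mid=2, arr[mid]=11 -> 11 > 7, search left half
lo=0, hi=1, mid=0, arr[mid]=1 -> 1 < 7, search right half
lo=1, hi=1, mid=1, arr[mid]=7 -> Found target at index 1!

Binary search finds 7 at index 1 after 4 comparisons. The search repeatedly halves the search space by comparing with the middle element.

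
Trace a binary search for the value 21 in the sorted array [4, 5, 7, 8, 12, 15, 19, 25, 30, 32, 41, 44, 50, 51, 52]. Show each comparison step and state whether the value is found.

Binary search for 21 in [4, 5, 7, 8, 12, 15, 19, 25, 30, 32, 41, 44, 50, 51, 52]:

lo=0, hi=14, mid=7, arr[mid]=25 -> 25 > 21, search left half
lo=0, hi=6, mid=3, arr[mid]=8 -> 8 < 21, search right half
lo=4, hi=6, mid=5, arr[mid]=15 -> 15 < 21, search right half
lo=6, hi=6, mid=6, arr[mid]=19 -> 19 < 21, search right half
lo=7 > hi=6, target 21 not found

Binary search determines that 21 is not in the array after 4 comparisons. The search space was exhausted without finding the target.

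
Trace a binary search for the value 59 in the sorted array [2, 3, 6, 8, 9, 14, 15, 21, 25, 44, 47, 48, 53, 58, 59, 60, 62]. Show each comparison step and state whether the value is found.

Binary search for 59 in [2, 3, 6, 8, 9, 14, 15, 21, 25, 44, 47, 48, 53, 58, 59, 60, 62]:

lo=0, hi=16, mid=8, arr[mid]=25 -> 25 < 59, search right half
lo=9, hi=16, mid=12, arr[mid]=53 -> 53 < 59, search right half
lo=13, hi=16, mid=14, arr[mid]=59 -> Found target at index 14!

Binary search finds 59 at index 14 after 3 comparisons. The search repeatedly halves the search space by comparing with the middle element.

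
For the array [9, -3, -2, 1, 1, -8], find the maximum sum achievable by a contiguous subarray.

Using Kadane's algorithm on [9, -3, -2, 1, 1, -8]:

Scanning through the array:
Position 1 (value -3): max_ending_here = 6, max_so_far = 9
Position 2 (value -2): max_ending_here = 4, max_so_far = 9
Position 3 (value 1): max_ending_here = 5, max_so_far = 9
Position 4 (value 1): max_ending_here = 6, max_so_far = 9
Position 5 (value -8): max_ending_here = -2, max_so_far = 9

Maximum subarray: [9]
Maximum sum: 9

The maximum subarray is [9] with sum 9. This subarray runs from index 0 to index 0.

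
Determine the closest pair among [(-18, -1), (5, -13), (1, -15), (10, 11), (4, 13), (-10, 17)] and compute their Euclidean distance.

Computing all pairwise distances among 6 points:

d((-18, -1), (5, -13)) = 25.9422
d((-18, -1), (1, -15)) = 23.6008
d((-18, -1), (10, 11)) = 30.4631
d((-18, -1), (4, 13)) = 26.0768
d((-18, -1), (-10, 17)) = 19.6977
d((5, -13), (1, -15)) = 4.4721 <-- minimum
d((5, -13), (10, 11)) = 24.5153
d((5, -13), (4, 13)) = 26.0192
d((5, -13), (-10, 17)) = 33.541
d((1, -15), (10, 11)) = 27.5136
d((1, -15), (4, 13)) = 28.1603
d((1, -15), (-10, 17)) = 33.8378
d((10, 11), (4, 13)) = 6.3246
d((10, 11), (-10, 17)) = 20.8806
d((4, 13), (-10, 17)) = 14.5602

Closest pair: (5, -13) and (1, -15) with distance 4.4721

The closest pair is (5, -13) and (1, -15) with Euclidean distance 4.4721. For 6 points, brute-force pairwise comparison is shown above. For large n, the divide-and-conquer algorithm (sort by x, recurse on halves, check the dividing strip) achieves O(n log n).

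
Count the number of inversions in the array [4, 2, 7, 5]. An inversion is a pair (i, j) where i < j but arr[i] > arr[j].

Finding inversions in [4, 2, 7, 5]:

(0, 1): arr[0]=4 > arr[1]=2
(2, 3): arr[2]=7 > arr[3]=5

Total inversions: 2

The array has 2 inversion(s): (0,1), (2,3). Each pair (i,j) satisfies i < j and arr[i] > arr[j].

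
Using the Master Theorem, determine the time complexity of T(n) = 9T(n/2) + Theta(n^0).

Master Theorem for T(n) = 9T(n/2) + O(n^0):

a = 9, b = 2, c = 0
log_b(a) = log_2(9) = 3.1699

Case 1: c = 0 < log_2(9) = 3.1699
T(n) = O(n^(log_2 9))

For T(n) = 9T(n/2) + O(n^0): log_2(9) = 3.1699. This is Case 1 of the Master Theorem (c < log_b(a), work dominated by leaves), giving O(n^(log_2 9)).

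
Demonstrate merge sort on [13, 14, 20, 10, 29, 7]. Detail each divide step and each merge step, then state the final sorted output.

Merge sort trace:

Split: [13, 14, 20, 10, 29, 7] -> [13, 14, 20] and [10, 29, 7]
  Split: [13, 14, 20] -> [13] and [14, 20]
    Split: [14, 20] -> [14] and [20]
    Merge: [14] + [20] -> [14, 20]
  Merge: [13] + [14, 20] -> [13, 14, 20]
  Split: [10, 29, 7] -> [10] and [29, 7]
    Split: [29, 7] -> [29] and [7]
    Merge: [29] + [7] -> [7, 29]
  Merge: [10] + [7, 29] -> [7, 10, 29]
Merge: [13, 14, 20] + [7, 10, 29] -> [7, 10, 13, 14, 20, 29]

Final sorted array: [7, 10, 13, 14, 20, 29]

The merge sort proceeds by recursively splitting the array and merging sorted halves.
After all merges, the sorted array is [7, 10, 13, 14, 20, 29].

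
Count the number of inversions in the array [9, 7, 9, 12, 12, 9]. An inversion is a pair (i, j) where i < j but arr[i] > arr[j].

Finding inversions in [9, 7, 9, 12, 12, 9]:

(0, 1): arr[0]=9 > arr[1]=7
(3, 5): arr[3]=12 > arr[5]=9
(4, 5): arr[4]=12 > arr[5]=9

Total inversions: 3

The array has 3 inversion(s): (0,1), (3,5), (4,5). Each pair (i,j) satisfies i < j and arr[i] > arr[j].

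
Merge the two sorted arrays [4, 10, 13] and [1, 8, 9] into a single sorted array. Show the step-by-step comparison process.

Merging process:

Compare 4 vs 1: take 1 from right. Merged: [1]
Compare 4 vs 8: take 4 from left. Merged: [1, 4]
Compare 10 vs 8: take 8 from right. Merged: [1, 4, 8]
Compare 10 vs 9: take 9 from right. Merged: [1, 4, 8, 9]
Append remaining from left: [10, 13]. Merged: [1, 4, 8, 9, 10, 13]

Final merged array: [1, 4, 8, 9, 10, 13]
Total comparisons: 4

The merged array is [1, 4, 8, 9, 10, 13], requiring 4 comparisons. The merge step runs in O(n) time where n is the total number of elements.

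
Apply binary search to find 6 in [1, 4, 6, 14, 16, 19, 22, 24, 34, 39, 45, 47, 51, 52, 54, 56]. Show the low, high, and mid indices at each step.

Binary search for 6 in [1, 4, 6, 14, 16, 19, 22, 24, 34, 39, 45, 47, 51, 52, 54, 56]:

lo=0, hi=15, mid=7, arr[mid]=24 -> 24 > 6, search left half
lo=0, hi=6, mid=3, arr[mid]=14 -> 14 > 6, search left half
lo=0, hi=2, mid=1, arr[mid]=4 -> 4 < 6, search right half
lo=2, hi=2, mid=2, arr[mid]=6 -> Found target at index 2!

Binary search finds 6 at index 2 after 4 comparisons. The search repeatedly halves the search space by comparing with the middle element.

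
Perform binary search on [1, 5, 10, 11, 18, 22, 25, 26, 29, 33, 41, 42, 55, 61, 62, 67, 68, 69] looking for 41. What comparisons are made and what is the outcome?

Binary search for 41 in [1, 5, 10, 11, 18, 22, 25, 26, 29, 33, 41, 42, 55, 61, 62, 67, 68, 69]:

lo=0, hi=17, mid=8, arr[mid]=29 -> 29 < 41, search right half
lo=9, hi=17, mid=13, arr[mid]=61 -> 61 > 41, search left half
lo=9, hi=12, mid=10, arr[mid]=41 -> Found target at index 10!

Binary search finds 41 at index 10 after 3 comparisons. The search repeatedly halves the search space by comparing with the middle element.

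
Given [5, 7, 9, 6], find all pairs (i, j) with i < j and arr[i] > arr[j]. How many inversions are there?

Finding inversions in [5, 7, 9, 6]:

(1, 3): arr[1]=7 > arr[3]=6
(2, 3): arr[2]=9 > arr[3]=6

Total inversions: 2

The array has 2 inversion(s): (1,3), (2,3). Each pair (i,j) satisfies i < j and arr[i] > arr[j].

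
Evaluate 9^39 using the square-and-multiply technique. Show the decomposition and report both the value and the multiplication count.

Computing 9^39 by squaring (build up from 9^1; each line after the first costs one multiplication):

9^1 = 9
9^2 = (9^1)^2 = 9^2 = 81
9^4 = (9^2)^2 = 81^2 = 6561
9^8 = (9^4)^2 = 6561^2 = 43046721
9^9 = 9 * 9^8 = 9 * 43046721 = 387420489
9^18 = (9^9)^2 = 387420489^2 = 150094635296999121
9^19 = 9 * 9^18 = 9 * 150094635296999121 = 1350851717672992089
9^38 = (9^19)^2 = 1350851717672992089^2 = 1824800363140073127359051977856583921
9^39 = 9 * 9^38 = 9 * 1824800363140073127359051977856583921 = 16423203268260658146231467800709255289

Result: 16423203268260658146231467800709255289
Multiplications needed: 8 (8 lines after 9^1)

9^39 = 16423203268260658146231467800709255289. Using exponentiation by squaring, this requires 8 multiplications. The key idea: if the exponent is even, square the half-power; if odd, multiply by the base once.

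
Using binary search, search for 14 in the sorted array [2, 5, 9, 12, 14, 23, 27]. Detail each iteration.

Binary search for 14 in [2, 5, 9, 12, 14, 23, 27]:

lo=0, hi=6, mid=3, arr[mid]=12 -> 12 < 14, search right half
lo=4, hi=6, mid=5, arr[mid]=23 -> 23 > 14, search left half
lo=4, hi=4, mid=4, arr[mid]=14 -> Found target at index 4!

Binary search finds 14 at index 4 after 3 comparisons. The search repeatedly halves the search space by comparing with the middle element.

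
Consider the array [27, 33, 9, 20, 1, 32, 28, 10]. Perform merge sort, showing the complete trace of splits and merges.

Merge sort trace:

Split: [27, 33, 9, 20, 1, 32, 28, 10] -> [27, 33, 9, 20] and [1, 32, 28, 10]
  Split: [27, 33, 9, 20] -> [27, 33] and [9, 20]
    Split: [27, 33] -> [27] and [33]
    Merge: [27] + [33] -> [27, 33]
    Split: [9, 20] -> [9] and [20]
    Merge: [9] + [20] -> [9, 20]
  Merge: [27, 33] + [9, 20] -> [9, 20, 27, 33]
  Split: [1, 32, 28, 10] -> [1, 32] and [28, 10]
    Split: [1, 32] -> [1] and [32]
    Merge: [1] + [32] -> [1, 32]
    Split: [28, 10] -> [28] and [10]
    Merge: [28] + [10] -> [10, 28]
  Merge: [1, 32] + [10, 28] -> [1, 10, 28, 32]
Merge: [9, 20, 27, 33] + [1, 10, 28, 32] -> [1, 9, 10, 20, 27, 28, 32, 33]

Final sorted array: [1, 9, 10, 20, 27, 28, 32, 33]

The merge sort proceeds by recursively splitting the array and merging sorted halves.
After all merges, the sorted array is [1, 9, 10, 20, 27, 28, 32, 33].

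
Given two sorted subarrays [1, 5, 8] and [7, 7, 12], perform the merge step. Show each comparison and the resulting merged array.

Merging process:

Compare 1 vs 7: take 1 from left. Merged: [1]
Compare 5 vs 7: take 5 from left. Merged: [1, 5]
Compare 8 vs 7: take 7 from right. Merged: [1, 5, 7]
Compare 8 vs 7: take 7 from right. Merged: [1, 5, 7, 7]
Compare 8 vs 12: take 8 from left. Merged: [1, 5, 7, 7, 8]
Append remaining from right: [12]. Merged: [1, 5, 7, 7, 8, 12]

Final merged array: [1, 5, 7, 7, 8, 12]
Total comparisons: 5

The merged array is [1, 5, 7, 7, 8, 12], requiring 5 comparisons. The merge step runs in O(n) time where n is the total number of elements.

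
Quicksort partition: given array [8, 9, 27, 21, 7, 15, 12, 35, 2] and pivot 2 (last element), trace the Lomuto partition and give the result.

Lomuto partition with pivot = 2:

Initial array: [8, 9, 27, 21, 7, 15, 12, 35, 2]

arr[0]=8 > 2: no swap
arr[1]=9 > 2: no swap
arr[2]=27 > 2: no swap
arr[3]=21 > 2: no swap
arr[4]=7 > 2: no swap
arr[5]=15 > 2: no swap
arr[6]=12 > 2: no swap
arr[7]=35 > 2: no swap

Place pivot at position 0: [2, 9, 27, 21, 7, 15, 12, 35, 8]
Pivot position: 0

After partitioning with pivot 2, the array becomes [2, 9, 27, 21, 7, 15, 12, 35, 8]. The pivot is placed at index 0. All elements to the left of the pivot are <= 2, and all elements to the right are > 2.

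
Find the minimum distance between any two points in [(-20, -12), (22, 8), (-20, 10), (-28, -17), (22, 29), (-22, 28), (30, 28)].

Computing all pairwise distances among 7 points:

d((-20, -12), (22, 8)) = 46.5188
d((-20, -12), (-20, 10)) = 22.0
d((-20, -12), (-28, -17)) = 9.434
d((-20, -12), (22, 29)) = 58.6941
d((-20, -12), (-22, 28)) = 40.05
d((-20, -12), (30, 28)) = 64.0312
d((22, 8), (-20, 10)) = 42.0476
d((22, 8), (-28, -17)) = 55.9017
d((22, 8), (22, 29)) = 21.0
d((22, 8), (-22, 28)) = 48.3322
d((22, 8), (30, 28)) = 21.5407
d((-20, 10), (-28, -17)) = 28.1603
d((-20, 10), (22, 29)) = 46.0977
d((-20, 10), (-22, 28)) = 18.1108
d((-20, 10), (30, 28)) = 53.1413
d((-28, -17), (22, 29)) = 67.9412
d((-28, -17), (-22, 28)) = 45.3982
d((-28, -17), (30, 28)) = 73.4098
d((22, 29), (-22, 28)) = 44.0114
d((22, 29), (30, 28)) = 8.0623 <-- minimum
d((-22, 28), (30, 28)) = 52.0

Closest pair: (22, 29) and (30, 28) with distance 8.0623

The closest pair is (22, 29) and (30, 28) with Euclidean distance 8.0623. For 7 points, brute-force pairwise comparison is shown above. For large n, the divide-and-conquer algorithm (sort by x, recurse on halves, check the dividing strip) achieves O(n log n).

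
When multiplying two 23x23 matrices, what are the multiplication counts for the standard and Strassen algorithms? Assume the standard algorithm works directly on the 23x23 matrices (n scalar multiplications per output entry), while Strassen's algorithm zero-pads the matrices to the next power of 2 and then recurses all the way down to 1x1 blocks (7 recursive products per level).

Matrix multiplication for 23x23 matrices:

Strassen's algorithm requires power-of-2 dimensions. Pad 23x23 to 32x32 (next power of 2).

Standard algorithm: 23^3 = 12167 multiplications
Strassen's algorithm: 7^(log2(32)) = 7^5 = 16807 multiplications
Difference: 12167 - 16807 = -4640 (Strassen uses MORE here due to padding overhead — for small or just-over-power-of-2 n, padding can outweigh the per-level savings)

Standard: 12167 multiplications (23^3). Strassen: 16807 multiplications (7^5, after padding to 32x32). Strassen reduces 8 recursive multiplications to 7 at each level.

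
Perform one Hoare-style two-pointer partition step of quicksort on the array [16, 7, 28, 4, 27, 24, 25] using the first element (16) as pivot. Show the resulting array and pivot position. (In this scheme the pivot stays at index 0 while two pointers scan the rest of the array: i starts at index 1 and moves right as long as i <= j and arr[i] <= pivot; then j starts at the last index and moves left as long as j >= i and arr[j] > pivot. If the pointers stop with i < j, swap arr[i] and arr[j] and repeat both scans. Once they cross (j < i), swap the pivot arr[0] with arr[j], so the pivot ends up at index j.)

Hoare-style two-pointer partition with pivot = 16:

Initial array: [16, 7, 28, 4, 27, 24, 25]

Pointers start at i = 1, j = 6.
i stops at index 2 (arr[2]=28 > 16), j stops at index 3 (arr[3]=4 <= 16): swap arr[2] and arr[3], array becomes [16, 7, 4, 28, 27, 24, 25]
i ends at 3, j ends at 2: the pointers have crossed (j < i), so scanning stops.

Swap pivot arr[0] with arr[2] to place pivot at position 2: [4, 7, 16, 28, 27, 24, 25]
Pivot position: 2

After partitioning with pivot 16, the array becomes [4, 7, 16, 28, 27, 24, 25]. The pivot is placed at index 2. All elements to the left of the pivot are <= 16, and all elements to the right are > 16.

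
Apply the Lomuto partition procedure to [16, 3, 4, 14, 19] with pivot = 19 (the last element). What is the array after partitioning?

Lomuto partition with pivot = 19:

Initial array: [16, 3, 4, 14, 19]

arr[0]=16 <= 19: swap with position 0, array becomes [16, 3, 4, 14, 19]
arr[1]=3 <= 19: swap with position 1, array becomes [16, 3, 4, 14, 19]
arr[2]=4 <= 19: swap with position 2, array becomes [16, 3, 4, 14, 19]
arr[3]=14 <= 19: swap with position 3, array becomes [16, 3, 4, 14, 19]

Place pivot at position 4: [16, 3, 4, 14, 19]
Pivot position: 4

After partitioning with pivot 19, the array becomes [16, 3, 4, 14, 19]. The pivot is placed at index 4. All elements to the left of the pivot are <= 19, and all elements to the right are > 19.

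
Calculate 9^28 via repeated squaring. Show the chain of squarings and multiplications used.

Computing 9^28 by squaring (build up from 9^1; each line after the first costs one multiplication):

9^1 = 9
9^2 = (9^1)^2 = 9^2 = 81
9^3 = 9 * 9^2 = 9 * 81 = 729
9^6 = (9^3)^2 = 729^2 = 531441
9^7 = 9 * 9^6 = 9 * 531441 = 4782969
9^14 = (9^7)^2 = 4782969^2 = 22876792454961
9^28 = (9^14)^2 = 22876792454961^2 = 523347633027360537213511521

Result: 523347633027360537213511521
Multiplications needed: 6 (6 lines after 9^1)

9^28 = 523347633027360537213511521. Using exponentiation by squaring, this requires 6 multiplications. The key idea: if the exponent is even, square the half-power; if odd, multiply by the base once.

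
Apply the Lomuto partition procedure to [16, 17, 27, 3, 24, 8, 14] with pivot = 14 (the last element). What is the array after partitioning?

Lomuto partition with pivot = 14:

Initial array: [16, 17, 27, 3, 24, 8, 14]

arr[0]=16 > 14: no swap
arr[1]=17 > 14: no swap
arr[2]=27 > 14: no swap
arr[3]=3 <= 14: swap with position 0, array becomes [3, 17, 27, 16, 24, 8, 14]
arr[4]=24 > 14: no swap
arr[5]=8 <= 14: swap with position 1, array becomes [3, 8, 27, 16, 24, 17, 14]

Place pivot at position 2: [3, 8, 14, 16, 24, 17, 27]
Pivot position: 2

After partitioning with pivot 14, the array becomes [3, 8, 14, 16, 24, 17, 27]. The pivot is placed at index 2. All elements to the left of the pivot are <= 14, and all elements to the right are > 14.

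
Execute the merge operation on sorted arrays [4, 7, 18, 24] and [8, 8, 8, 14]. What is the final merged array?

Merging process:

Compare 4 vs 8: take 4 from left. Merged: [4]
Compare 7 vs 8: take 7 from left. Merged: [4, 7]
Compare 18 vs 8: take 8 from right. Merged: [4, 7, 8]
Compare 18 vs 8: take 8 from right. Merged: [4, 7, 8, 8]
Compare 18 vs 8: take 8 from right. Merged: [4, 7, 8, 8, 8]
Compare 18 vs 14: take 14 from right. Merged: [4, 7, 8, 8, 8, 14]
Append remaining from left: [18, 24]. Merged: [4, 7, 8, 8, 8, 14, 18, 24]

Final merged array: [4, 7, 8, 8, 8, 14, 18, 24]
Total comparisons: 6

The merged array is [4, 7, 8, 8, 8, 14, 18, 24], requiring 6 comparisons. The merge step runs in O(n) time where n is the total number of elements.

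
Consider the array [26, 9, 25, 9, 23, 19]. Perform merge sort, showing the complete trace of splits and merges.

Merge sort trace:

Split: [26, 9, 25, 9, 23, 19] -> [26, 9, 25] and [9, 23, 19]
  Split: [26, 9, 25] -> [26] and [9, 25]
    Split: [9, 25] -> [9] and [25]
    Merge: [9] + [25] -> [9, 25]
  Merge: [26] + [9, 25] -> [9, 25, 26]
  Split: [9, 23, 19] -> [9] and [23, 19]
    Split: [23, 19] -> [23] and [19]
    Merge: [23] + [19] -> [19, 23]
  Merge: [9] + [19, 23] -> [9, 19, 23]
Merge: [9, 25, 26] + [9, 19, 23] -> [9, 9, 19, 23, 25, 26]

Final sorted array: [9, 9, 19, 23, 25, 26]

The merge sort proceeds by recursively splitting the array and merging sorted halves.
After all merges, the sorted array is [9, 9, 19, 23, 25, 26].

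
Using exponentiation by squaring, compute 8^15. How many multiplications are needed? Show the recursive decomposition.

Computing 8^15 by squaring (build up from 8^1; each line after the first costs one multiplication):

8^1 = 8
8^2 = (8^1)^2 = 8^2 = 64
8^3 = 8 * 8^2 = 8 * 64 = 512
8^6 = (8^3)^2 = 512^2 = 262144
8^7 = 8 * 8^6 = 8 * 262144 = 2097152
8^14 = (8^7)^2 = 2097152^2 = 4398046511104
8^15 = 8 * 8^14 = 8 * 4398046511104 = 35184372088832

Result: 35184372088832
Multiplications needed: 6 (6 lines after 8^1)

8^15 = 35184372088832. Using exponentiation by squaring, this requires 6 multiplications. The key idea: if the exponent is even, square the half-power; if odd, multiply by the base once.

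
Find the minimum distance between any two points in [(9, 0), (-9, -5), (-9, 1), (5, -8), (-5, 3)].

Computing all pairwise distances among 5 points:

d((9, 0), (-9, -5)) = 18.6815
d((9, 0), (-9, 1)) = 18.0278
d((9, 0), (5, -8)) = 8.9443
d((9, 0), (-5, 3)) = 14.3178
d((-9, -5), (-9, 1)) = 6.0
d((-9, -5), (5, -8)) = 14.3178
d((-9, -5), (-5, 3)) = 8.9443
d((-9, 1), (5, -8)) = 16.6433
d((-9, 1), (-5, 3)) = 4.4721 <-- minimum
d((5, -8), (-5, 3)) = 14.8661

Closest pair: (-9, 1) and (-5, 3) with distance 4.4721

The closest pair is (-9, 1) and (-5, 3) with Euclidean distance 4.4721. For 5 points, brute-force pairwise comparison is shown above. For large n, the divide-and-conquer algorithm (sort by x, recurse on halves, check the dividing strip) achieves O(n log n).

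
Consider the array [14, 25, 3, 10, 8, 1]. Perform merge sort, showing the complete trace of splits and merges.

Merge sort trace:

Split: [14, 25, 3, 10, 8, 1] -> [14, 25, 3] and [10, 8, 1]
  Split: [14, 25, 3] -> [14] and [25, 3]
    Split: [25, 3] -> [25] and [3]
    Merge: [25] + [3] -> [3, 25]
  Merge: [14] + [3, 25] -> [3, 14, 25]
  Split: [10, 8, 1] -> [10] and [8, 1]
    Split: [8, 1] -> [8] and [1]
    Merge: [8] + [1] -> [1, 8]
  Merge: [10] + [1, 8] -> [1, 8, 10]
Merge: [3, 14, 25] + [1, 8, 10] -> [1, 3, 8, 10, 14, 25]

Final sorted array: [1, 3, 8, 10, 14, 25]

The merge sort proceeds by recursively splitting the array and merging sorted halves.
After all merges, the sorted array is [1, 3, 8, 10, 14, 25].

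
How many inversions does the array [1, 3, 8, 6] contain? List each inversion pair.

Finding inversions in [1, 3, 8, 6]:

(2, 3): arr[2]=8 > arr[3]=6

Total inversions: 1

The array has 1 inversion(s): (2,3). Each pair (i,j) satisfies i < j and arr[i] > arr[j].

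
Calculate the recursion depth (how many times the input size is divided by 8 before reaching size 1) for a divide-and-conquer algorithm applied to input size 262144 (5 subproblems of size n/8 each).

For divide and conquer with division factor 8:

Problem sizes at each level:
Level 0: 262144
Level 1: 32768
Level 2: 4096
Level 3: 512
Level 4: 64
Level 5: 8
Level 6: 1

The root is level 0 and the size-1 base case is level 6 (the tree spans levels 0 through 6, i.e. 7 levels counting the root), so the depth is the number of divisions: log_8(262144) = 6

The recursion tree depth is log_8(262144) = 6. At each level, the problem size is divided by 8, so it takes 6 divisions to reduce to a base case of size 1. The algorithm makes 5 recursive calls at each level.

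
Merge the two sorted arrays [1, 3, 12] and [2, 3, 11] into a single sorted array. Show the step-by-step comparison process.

Merging process:

Compare 1 vs 2: take 1 from left. Merged: [1]
Compare 3 vs 2: take 2 from right. Merged: [1, 2]
Compare 3 vs 3: take 3 from left. Merged: [1, 2, 3]
Compare 12 vs 3: take 3 from right. Merged: [1, 2, 3, 3]
Compare 12 vs 11: take 11 from right. Merged: [1, 2, 3, 3, 11]
Append remaining from left: [12]. Merged: [1, 2, 3, 3, 11, 12]

Final merged array: [1, 2, 3, 3, 11, 12]
Total comparisons: 5

The merged array is [1, 2, 3, 3, 11, 12], requiring 5 comparisons. The merge step runs in O(n) time where n is the total number of elements.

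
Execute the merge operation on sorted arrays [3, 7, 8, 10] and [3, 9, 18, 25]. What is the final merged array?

Merging process:

Compare 3 vs 3: take 3 from left. Merged: [3]
Compare 7 vs 3: take 3 from right. Merged: [3, 3]
Compare 7 vs 9: take 7 from left. Merged: [3, 3, 7]
Compare 8 vs 9: take 8 from left. Merged: [3, 3, 7, 8]
Compare 10 vs 9: take 9 from right. Merged: [3, 3, 7, 8, 9]
Compare 10 vs 18: take 10 from left. Merged: [3, 3, 7, 8, 9, 10]
Append remaining from right: [18, 25]. Merged: [3, 3, 7, 8, 9, 10, 18, 25]

Final merged array: [3, 3, 7, 8, 9, 10, 18, 25]
Total comparisons: 6

The merged array is [3, 3, 7, 8, 9, 10, 18, 25], requiring 6 comparisons. The merge step runs in O(n) time where n is the total number of elements.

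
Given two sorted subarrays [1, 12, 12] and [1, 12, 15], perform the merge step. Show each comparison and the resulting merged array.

Merging process:

Compare 1 vs 1: take 1 from left. Merged: [1]
Compare 12 vs 1: take 1 from right. Merged: [1, 1]
Compare 12 vs 12: take 12 from left. Merged: [1, 1, 12]
Compare 12 vs 12: take 12 from left. Merged: [1, 1, 12, 12]
Append remaining from right: [12, 15]. Merged: [1, 1, 12, 12, 12, 15]

Final merged array: [1, 1, 12, 12, 12, 15]
Total comparisons: 4

The merged array is [1, 1, 12, 12, 12, 15], requiring 4 comparisons. The merge step runs in O(n) time where n is the total number of elements.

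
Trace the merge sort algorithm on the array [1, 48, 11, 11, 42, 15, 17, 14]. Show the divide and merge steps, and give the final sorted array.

Merge sort trace:

Split: [1, 48, 11, 11, 42, 15, 17, 14] -> [1, 48, 11, 11] and [42, 15, 17, 14]
  Split: [1, 48, 11, 11] -> [1, 48] and [11, 11]
    Split: [1, 48] -> [1] and [48]
    Merge: [1] + [48] -> [1, 48]
    Split: [11, 11] -> [11] and [11]
    Merge: [11] + [11] -> [11, 11]
  Merge: [1, 48] + [11, 11] -> [1, 11, 11, 48]
  Split: [42, 15, 17, 14] -> [42, 15] and [17, 14]
    Split: [42, 15] -> [42] and [15]
    Merge: [42] + [15] -> [15, 42]
    Split: [17, 14] -> [17] and [14]
    Merge: [17] + [14] -> [14, 17]
  Merge: [15, 42] + [14, 17] -> [14, 15, 17, 42]
Merge: [1, 11, 11, 48] + [14, 15, 17, 42] -> [1, 11, 11, 14, 15, 17, 42, 48]

Final sorted array: [1, 11, 11, 14, 15, 17, 42, 48]

The merge sort proceeds by recursively splitting the array and merging sorted halves.
After all merges, the sorted array is [1, 11, 11, 14, 15, 17, 42, 48].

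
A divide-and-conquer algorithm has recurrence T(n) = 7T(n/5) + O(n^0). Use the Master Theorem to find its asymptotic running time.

Master Theorem for T(n) = 7T(n/5) + O(n^0):

a = 7, b = 5, c = 0
log_b(a) = log_5(7) = 1.2091

Case 1: c = 0 < log_5(7) = 1.2091
T(n) = O(n^(log_5 7))

For T(n) = 7T(n/5) + O(n^0): log_5(7) = 1.2091. This is Case 1 of the Master Theorem (c < log_b(a), work dominated by leaves), giving O(n^(log_5 7)).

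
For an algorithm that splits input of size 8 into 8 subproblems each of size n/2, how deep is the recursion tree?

For divide and conquer with division factor 2:

Problem sizes at each level:
Level 0: 8
Level 1: 4
Level 2: 2
Level 3: 1

The root is level 0 and the size-1 base case is level 3 (the tree spans levels 0 through 3, i.e. 4 levels counting the root), so the depth is the number of divisions: log_2(8) = 3

The recursion tree depth is log_2(8) = 3. At each level, the problem size is divided by 2, so it takes 3 divisions to reduce to a base case of size 1. The algorithm makes 8 recursive calls at each level.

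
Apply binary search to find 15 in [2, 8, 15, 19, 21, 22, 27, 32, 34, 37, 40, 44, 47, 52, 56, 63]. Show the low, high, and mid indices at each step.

Binary search for 15 in [2, 8, 15, 19, 21, 22, 27, 32, 34, 37, 40, 44, 47, 52, 56, 63]:

lo=0, hi=15, mid=7, arr[mid]=32 -> 32 > 15, search left half
lo=0, hi=6, mid=3, arr[mid]=19 -> 19 > 15, search left half
lo=0, hi=2, mid=1, arr[mid]=8 -> 8 < 15, search right half
lo=2, hi=2, mid=2, arr[mid]=15 -> Found target at index 2!

Binary search finds 15 at index 2 after 4 comparisons. The search repeatedly halves the search space by comparing with the middle element.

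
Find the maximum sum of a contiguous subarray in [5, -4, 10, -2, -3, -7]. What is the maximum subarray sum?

Using Kadane's algorithm on [5, -4, 10, -2, -3, -7]:

Scanning through the array:
Position 1 (value -4): max_ending_here = 1, max_so_far = 5
Position 2 (value 10): max_ending_here = 11, max_so_far = 11
Position 3 (value -2): max_ending_here = 9, max_so_far = 11
Position 4 (value -3): max_ending_here = 6, max_so_far = 11
Position 5 (value -7): max_ending_here = -1, max_so_far = 11

Maximum subarray: [5, -4, 10]
Maximum sum: 11

The maximum subarray is [5, -4, 10] with sum 11. This subarray runs from index 0 to index 2.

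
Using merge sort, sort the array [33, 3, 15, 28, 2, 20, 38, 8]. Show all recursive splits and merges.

Merge sort trace:

Split: [33, 3, 15, 28, 2, 20, 38, 8] -> [33, 3, 15, 28] and [2, 20, 38, 8]
  Split: [33, 3, 15, 28] -> [33, 3] and [15, 28]
    Split: [33, 3] -> [33] and [3]
    Merge: [33] + [3] -> [3, 33]
    Split: [15, 28] -> [15] and [28]
    Merge: [15] + [28] -> [15, 28]
  Merge: [3, 33] + [15, 28] -> [3, 15, 28, 33]
  Split: [2, 20, 38, 8] -> [2, 20] and [38, 8]
    Split: [2, 20] -> [2] and [20]
    Merge: [2] + [20] -> [2, 20]
    Split: [38, 8] -> [38] and [8]
    Merge: [38] + [8] -> [8, 38]
  Merge: [2, 20] + [8, 38] -> [2, 8, 20, 38]
Merge: [3, 15, 28, 33] + [2, 8, 20, 38] -> [2, 3, 8, 15, 20, 28, 33, 38]

Final sorted array: [2, 3, 8, 15, 20, 28, 33, 38]

The merge sort proceeds by recursively splitting the array and merging sorted halves.
After all merges, the sorted array is [2, 3, 8, 15, 20, 28, 33, 38].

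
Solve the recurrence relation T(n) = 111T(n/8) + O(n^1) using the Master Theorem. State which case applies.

Master Theorem for T(n) = 111T(n/8) + O(n^1):

a = 111, b = 8, c = 1
log_b(a) = log_8(111) = 2.2648

Case 1: c = 1 < log_8(111) = 2.2648
T(n) = O(n^(log_8 111))

For T(n) = 111T(n/8) + O(n^1): log_8(111) = 2.2648. This is Case 1 of the Master Theorem (c < log_b(a), work dominated by leaves), giving O(n^(log_8 111)).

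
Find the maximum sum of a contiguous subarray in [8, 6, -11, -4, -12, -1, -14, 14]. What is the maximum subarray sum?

Using Kadane's algorithm on [8, 6, -11, -4, -12, -1, -14, 14]:

Scanning through the array:
Position 1 (value 6): max_ending_here = 14, max_so_far = 14
Position 2 (value -11): max_ending_here = 3, max_so_far = 14
Position 3 (value -4): max_ending_here = -1, max_so_far = 14
Position 4 (value -12): max_ending_here = -12, max_so_far = 14
Position 5 (value -1): max_ending_here = -1, max_so_far = 14
Position 6 (value -14): max_ending_here = -14, max_so_far = 14
Position 7 (value 14): max_ending_here = 14, max_so_far = 14

Maximum subarray: [8, 6]
Maximum sum: 14

The maximum subarray is [8, 6] with sum 14. This subarray runs from index 0 to index 1.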